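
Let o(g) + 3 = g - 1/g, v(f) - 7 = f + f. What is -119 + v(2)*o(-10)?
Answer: -2609/10 ≈ -260.90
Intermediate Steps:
v(f) = 7 + 2*f (v(f) = 7 + (f + f) = 7 + 2*f)
o(g) = -3 + g - 1/g (o(g) = -3 + (g - 1/g) = -3 + g - 1/g)
-119 + v(2)*o(-10) = -119 + (7 + 2*2)*(-3 - 10 - 1/(-10)) = -119 + (7 + 4)*(-3 - 10 - 1*(-⅒)) = -119 + 11*(-3 - 10 + ⅒) = -119 + 11*(-129/10) = -119 - 1419/10 = -2609/10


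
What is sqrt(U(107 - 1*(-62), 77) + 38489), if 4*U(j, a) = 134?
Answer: sqrt(154090)/2 ≈ 196.27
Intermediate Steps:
U(j, a) = 67/2 (U(j, a) = (1/4)*134 = 67/2)
sqrt(U(107 - 1*(-62), 77) + 38489) = sqrt(67/2 + 38489) = sqrt(77045/2) = sqrt(154090)/2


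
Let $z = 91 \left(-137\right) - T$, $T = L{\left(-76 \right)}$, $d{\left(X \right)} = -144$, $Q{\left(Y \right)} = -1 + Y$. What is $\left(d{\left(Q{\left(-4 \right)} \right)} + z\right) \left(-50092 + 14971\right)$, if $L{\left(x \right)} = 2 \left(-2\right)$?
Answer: $442770447$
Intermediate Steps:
$L{\left(x \right)} = -4$
$T = -4$
$z = -12463$ ($z = 91 \left(-137\right) - -4 = -12467 + 4 = -12463$)
$\left(d{\left(Q{\left(-4 \right)} \right)} + z\right) \left(-50092 + 14971\right) = \left(-144 - 12463\right) \left(-50092 + 14971\right) = \left(-12607\right) \left(-35121\right) = 442770447$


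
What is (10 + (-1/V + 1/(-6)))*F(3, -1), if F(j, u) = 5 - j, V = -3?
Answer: 61/3 ≈ 20.333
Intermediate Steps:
(10 + (-1/V + 1/(-6)))*F(3, -1) = (10 + (-1/(-3) + 1/(-6)))*(5 - 1*3) = (10 + (-1*(-⅓) + 1*(-⅙)))*(5 - 3) = (10 + (⅓ - ⅙))*2 = (10 + ⅙)*2 = (61/6)*2 = 61/3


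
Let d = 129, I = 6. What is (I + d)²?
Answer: 18225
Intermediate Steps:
(I + d)² = (6 + 129)² = 135² = 18225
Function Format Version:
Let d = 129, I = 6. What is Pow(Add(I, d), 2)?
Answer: 18225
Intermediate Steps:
Pow(Add(I, d), 2) = Pow(Add(6, 129), 2) = Pow(135, 2) = 18225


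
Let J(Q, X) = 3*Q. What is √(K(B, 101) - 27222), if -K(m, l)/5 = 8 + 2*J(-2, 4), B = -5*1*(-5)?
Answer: I*√27202 ≈ 164.93*I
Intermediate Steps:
B = 25 (B = -5*(-5) = 25)
K(m, l) = 20 (K(m, l) = -5*(8 + 2*(3*(-2))) = -5*(8 + 2*(-6)) = -5*(8 - 12) = -5*(-4) = 20)
√(K(B, 101) - 27222) = √(20 - 27222) = √(-27202) = I*√27202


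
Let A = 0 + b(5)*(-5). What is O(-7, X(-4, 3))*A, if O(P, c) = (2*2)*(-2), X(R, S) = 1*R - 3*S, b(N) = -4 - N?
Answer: -360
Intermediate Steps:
X(R, S) = R - 3*S
O(P, c) = -8 (O(P, c) = 4*(-2) = -8)
A = 45 (A = 0 + (-4 - 1*5)*(-5) = 0 + (-4 - 5)*(-5) = 0 - 9*(-5) = 0 + 45 = 45)
O(-7, X(-4, 3))*A = -8*45 = -360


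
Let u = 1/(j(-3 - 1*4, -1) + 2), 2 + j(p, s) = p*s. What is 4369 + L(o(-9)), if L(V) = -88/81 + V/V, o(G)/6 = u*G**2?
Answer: 353882/81 ≈ 4368.9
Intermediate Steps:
j(p, s) = -2 + p*s
u = 1/7 (u = 1/((-2 + (-3 - 1*4)*(-1)) + 2) = 1/((-2 + (-3 - 4)*(-1)) + 2) = 1/((-2 - 7*(-1)) + 2) = 1/((-2 + 7) + 2) = 1/(5 + 2) = 1/7 ≈ 0.14286)
o(G) = 6*G**2/7 (o(G) = 6*(G**2/7) = 6*G**2/7)
L(V) = -7/81 (L(V) = -88*1/81 + 1 = -88/81 + 1 = -7/81)
4369 + L(o(-9)) = 4369 - 7/81 = 353882/81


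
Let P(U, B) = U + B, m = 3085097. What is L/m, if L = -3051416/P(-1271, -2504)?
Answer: 3051416/11646241175 ≈ 0.00026201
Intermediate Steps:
P(U, B) = B + U
L = 3051416/3775 (L = -3051416/(-2504 - 1271) = -3051416/(-3775) = -3051416*(-1/3775) = 3051416/3775 ≈ 808.32)
L/m = (3051416/3775)/3085097 = (3051416/3775)*(1/3085097) = 3051416/11646241175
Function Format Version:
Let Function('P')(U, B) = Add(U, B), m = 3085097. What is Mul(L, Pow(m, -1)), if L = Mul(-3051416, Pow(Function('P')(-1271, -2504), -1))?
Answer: Rational(3051416, 11646241175) ≈ 0.00026201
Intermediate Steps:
Function('P')(U, B) = Add(B, U)
L = Rational(3051416, 3775) (L = Mul(-3051416, Pow(Add(-2504, -1271), -1)) = Mul(-3051416, Pow(-3775, -1)) = Mul(-3051416, Rational(-1, 3775)) = Rational(3051416, 3775) ≈ 808.32)
Mul(L, Pow(m, -1)) = Mul(Rational(3051416, 3775), Pow(3085097, -1)) = Mul(Rational(3051416, 3775), Rational(1, 3085097)) = Rational(3051416, 11646241175)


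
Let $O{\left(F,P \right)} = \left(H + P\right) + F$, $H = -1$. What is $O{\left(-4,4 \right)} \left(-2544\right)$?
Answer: $2544$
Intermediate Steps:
$O{\left(F,P \right)} = -1 + F + P$ ($O{\left(F,P \right)} = \left(-1 + P\right) + F = -1 + F + P$)
$O{\left(-4,4 \right)} \left(-2544\right) = \left(-1 - 4 + 4\right) \left(-2544\right) = \left(-1\right) \left(-2544\right) = 2544$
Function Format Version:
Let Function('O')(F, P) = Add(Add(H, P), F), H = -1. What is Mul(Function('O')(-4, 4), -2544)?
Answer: 2544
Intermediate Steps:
Function('O')(F, P) = Add(-1, F, P) (Function('O')(F, P) = Add(Add(-1, P), F) = Add(-1, F, P))
Mul(Function('O')(-4, 4), -2544) = Mul(Add(-1, -4, 4), -2544) = Mul(-1, -2544) = 2544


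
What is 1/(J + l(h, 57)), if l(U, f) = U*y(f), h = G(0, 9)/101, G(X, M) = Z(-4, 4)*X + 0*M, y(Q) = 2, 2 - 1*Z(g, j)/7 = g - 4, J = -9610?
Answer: -1/9610 ≈ -0.00010406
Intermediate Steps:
Z(g, j) = 42 - 7*g (Z(g, j) = 14 - 7*(g - 4) = 14 - 7*(-4 + g) = 14 + (28 - 7*g) = 42 - 7*g)
G(X, M) = 70*X (G(X, M) = (42 - 7*(-4))*X + 0*M = (42 + 28)*X + 0 = 70*X + 0 = 70*X)
h = 0 (h = (70*0)/101 = 0*(1/101) = 0)
l(U, f) = 2*U (l(U, f) = U*2 = 2*U)
1/(J + l(h, 57)) = 1/(-9610 + 2*0) = 1/(-9610 + 0) = 1/(-9610) = -1/9610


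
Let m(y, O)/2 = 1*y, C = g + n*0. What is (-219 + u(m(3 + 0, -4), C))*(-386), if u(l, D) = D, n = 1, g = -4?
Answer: 86078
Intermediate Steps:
C = -4 (C = -4 + 1*0 = -4 + 0 = -4)
m(y, O) = 2*y (m(y, O) = 2*(1*y) = 2*y)
(-219 + u(m(3 + 0, -4), C))*(-386) = (-219 - 4)*(-386) = -223*(-386) = 86078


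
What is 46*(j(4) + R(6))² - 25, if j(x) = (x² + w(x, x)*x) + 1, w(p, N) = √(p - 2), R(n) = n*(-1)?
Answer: 7013 + 4048*√2 ≈ 12738.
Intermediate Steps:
R(n) = -n
w(p, N) = √(-2 + p)
j(x) = 1 + x² + x*√(-2 + x) (j(x) = (x² + √(-2 + x)*x) + 1 = (x² + x*√(-2 + x)) + 1 = 1 + x² + x*√(-2 + x))
46*(j(4) + R(6))² - 25 = 46*((1 + 4² + 4*√(-2 + 4)) - 1*6)² - 25 = 46*((1 + 16 + 4*√2) - 6)² - 25 = 46*((17 + 4*√2) - 6)² - 25 = 46*(11 + 4*√2)² - 25 = -25 + 46*(11 + 4*√2)²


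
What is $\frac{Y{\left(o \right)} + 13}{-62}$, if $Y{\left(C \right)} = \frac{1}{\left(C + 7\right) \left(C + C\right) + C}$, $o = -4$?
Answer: $- \frac{363}{1736} \approx -0.2091$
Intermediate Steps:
$Y{\left(C \right)} = \frac{1}{C + 2 C \left(7 + C\right)}$ ($Y{\left(C \right)} = \frac{1}{\left(7 + C\right) 2 C + C} = \frac{1}{2 C \left(7 + C\right) + C} = \frac{1}{C + 2 C \left(7 + C\right)}$)
$\frac{Y{\left(o \right)} + 13}{-62} = \frac{\frac{1}{\left(-4\right) \left(15 + 2 \left(-4\right)\right)} + 13}{-62} = \left(- \frac{1}{4 \left(15 - 8\right)} + 13\right) \left(- \frac{1}{62}\right) = \left(- \frac{1}{4 \cdot 7} + 13\right) \left(- \frac{1}{62}\right) = \left(\left(- \frac{1}{4}\right) \frac{1}{7} + 13\right) \left(- \frac{1}{62}\right) = \left(- \frac{1}{28} + 13\right) \left(- \frac{1}{62}\right) = \frac{363}{28} \left(- \frac{1}{62}\right) = - \frac{363}{1736}$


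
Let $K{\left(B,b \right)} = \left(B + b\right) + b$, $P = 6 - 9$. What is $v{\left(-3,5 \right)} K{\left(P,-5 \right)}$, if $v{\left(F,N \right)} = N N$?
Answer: $-325$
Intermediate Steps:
$v{\left(F,N \right)} = N^{2}$
$P = -3$ ($P = 6 - 9 = -3$)
$K{\left(B,b \right)} = B + 2 b$
$v{\left(-3,5 \right)} K{\left(P,-5 \right)} = 5^{2} \left(-3 + 2 \left(-5\right)\right) = 25 \left(-3 - 10\right) = 25 \left(-13\right) = -325$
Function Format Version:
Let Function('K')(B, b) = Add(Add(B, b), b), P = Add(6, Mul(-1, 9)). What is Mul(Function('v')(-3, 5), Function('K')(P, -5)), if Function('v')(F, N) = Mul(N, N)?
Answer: -325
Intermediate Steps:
Function('v')(F, N) = Pow(N, 2)
P = -3 (P = Add(6, -9) = -3)
Function('K')(B, b) = Add(B, Mul(2, b))
Mul(Function('v')(-3, 5), Function('K')(P, -5)) = Mul(Pow(5, 2), Add(-3, Mul(2, -5))) = Mul(25, Add(-3, -10)) = Mul(25, -13) = -325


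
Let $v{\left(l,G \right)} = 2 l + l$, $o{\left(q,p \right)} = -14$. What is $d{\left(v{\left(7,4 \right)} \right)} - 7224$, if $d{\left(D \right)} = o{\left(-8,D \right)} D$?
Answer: $-7518$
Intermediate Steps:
$v{\left(l,G \right)} = 3 l$
$d{\left(D \right)} = - 14 D$
$d{\left(v{\left(7,4 \right)} \right)} - 7224 = - 14 \cdot 3 \cdot 7 - 7224 = \left(-14\right) 21 - 7224 = -294 - 7224 = -7518$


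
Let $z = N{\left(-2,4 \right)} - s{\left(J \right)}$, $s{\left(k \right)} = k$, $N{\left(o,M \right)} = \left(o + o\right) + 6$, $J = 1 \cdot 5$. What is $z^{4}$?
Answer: $81$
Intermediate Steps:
$J = 5$
$N{\left(o,M \right)} = 6 + 2 o$ ($N{\left(o,M \right)} = 2 o + 6 = 6 + 2 o$)
$z = -3$ ($z = \left(6 + 2 \left(-2\right)\right) - 5 = \left(6 - 4\right) - 5 = 2 - 5 = -3$)
$z^{4} = \left(-3\right)^{4} = 81$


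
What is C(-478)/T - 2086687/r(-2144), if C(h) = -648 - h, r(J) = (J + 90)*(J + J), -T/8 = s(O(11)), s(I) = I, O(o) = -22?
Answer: -116533797/96883072 ≈ -1.2028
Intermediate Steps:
T = 176 (T = -8*(-22) = 176)
r(J) = 2*J*(90 + J) (r(J) = (90 + J)*(2*J) = 2*J*(90 + J))
C(-478)/T - 2086687/r(-2144) = (-648 - 1*(-478))/176 - 2086687*(-1/(4288*(90 - 2144))) = (-648 + 478)*(1/176) - 2086687/(2*(-2144)*(-2054)) = -170*1/176 - 2086687/8807552 = -85/88 - 2086687*1/8807552 = -85/88 - 2086687/8807552 = -116533797/96883072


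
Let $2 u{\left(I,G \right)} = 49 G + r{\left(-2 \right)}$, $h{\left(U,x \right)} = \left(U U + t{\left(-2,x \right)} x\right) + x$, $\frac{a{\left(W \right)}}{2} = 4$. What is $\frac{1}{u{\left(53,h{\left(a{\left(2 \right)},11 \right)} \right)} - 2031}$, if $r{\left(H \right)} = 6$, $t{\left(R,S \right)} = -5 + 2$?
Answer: $- \frac{1}{999} \approx -0.001001$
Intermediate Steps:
$t{\left(R,S \right)} = -3$
$a{\left(W \right)} = 8$ ($a{\left(W \right)} = 2 \cdot 4 = 8$)
$h{\left(U,x \right)} = U^{2} - 2 x$ ($h{\left(U,x \right)} = \left(U U - 3 x\right) + x = \left(U^{2} - 3 x\right) + x = U^{2} - 2 x$)
$u{\left(I,G \right)} = 3 + \frac{49 G}{2}$ ($u{\left(I,G \right)} = \frac{49 G + 6}{2} = \frac{6 + 49 G}{2} = 3 + \frac{49 G}{2}$)
$\frac{1}{u{\left(53,h{\left(a{\left(2 \right)},11 \right)} \right)} - 2031} = \frac{1}{\left(3 + \frac{49 \left(8^{2} - 22\right)}{2}\right) - 2031} = \frac{1}{\left(3 + \frac{49 \left(64 - 22\right)}{2}\right) - 2031} = \frac{1}{\left(3 + \frac{49}{2} \cdot 42\right) - 2031} = \frac{1}{\left(3 + 1029\right) - 2031} = \frac{1}{1032 - 2031} = \frac{1}{-999} = - \frac{1}{999}$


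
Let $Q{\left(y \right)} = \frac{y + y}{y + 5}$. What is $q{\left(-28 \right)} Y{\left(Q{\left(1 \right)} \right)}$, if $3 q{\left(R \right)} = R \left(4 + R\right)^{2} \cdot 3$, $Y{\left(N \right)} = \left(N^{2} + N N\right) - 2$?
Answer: $28672$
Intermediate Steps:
$Q{\left(y \right)} = \frac{2 y}{5 + y}$
$Y{\left(N \right)} = -2 + 2 N^{2}$ ($Y{\left(N \right)} = \left(N^{2} + N^{2}\right) - 2 = 2 N^{2} - 2 = -2 + 2 N^{2}$)
$q{\left(R \right)} = R \left(4 + R\right)^{2}$ ($q{\left(R \right)} = \frac{R \left(4 + R\right)^{2} \cdot 3}{3} = \frac{3 R \left(4 + R\right)^{2}}{3} = R \left(4 + R\right)^{2}$)
$q{\left(-28 \right)} Y{\left(Q{\left(1 \right)} \right)} = - 28 \left(4 - 28\right)^{2} \left(-2 + 2 \left(2 \cdot 1 \frac{1}{5 + 1}\right)^{2}\right) = - 28 \left(-24\right)^{2} \left(-2 + 2 \left(2 \cdot 1 \cdot \frac{1}{6}\right)^{2}\right) = \left(-28\right) 576 \left(-2 + 2 \left(2 \cdot 1 \cdot \frac{1}{6}\right)^{2}\right) = - 16128 \left(-2 + \frac{2}{9}\right) = \left(-16128\right) \left(- \frac{16}{9}\right) = 28672$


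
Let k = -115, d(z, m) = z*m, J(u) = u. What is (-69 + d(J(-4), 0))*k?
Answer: 7935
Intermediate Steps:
d(z, m) = m*z
(-69 + d(J(-4), 0))*k = (-69 + 0*(-4))*(-115) = (-69 + 0)*(-115) = -69*(-115) = 7935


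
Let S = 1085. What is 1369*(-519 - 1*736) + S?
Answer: -1717010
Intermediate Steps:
1369*(-519 - 1*736) + S = 1369*(-519 - 1*736) + 1085 = 1369*(-519 - 736) + 1085 = 1369*(-1255) + 1085 = -1718095 + 1085 = -1717010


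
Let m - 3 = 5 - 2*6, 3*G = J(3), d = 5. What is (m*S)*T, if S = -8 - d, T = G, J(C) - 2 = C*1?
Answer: 260/3 ≈ 86.667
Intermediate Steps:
J(C) = 2 + C (J(C) = 2 + C*1 = 2 + C)
G = 5/3 (G = (2 + 3)/3 = (1/3)*5 = 5/3 ≈ 1.6667)
m = -4 (m = 3 + (5 - 2*6) = 3 + (5 - 12) = 3 - 7 = -4)
T = 5/3 ≈ 1.6667
S = -13 (S = -8 - 1*5 = -8 - 5 = -13)
(m*S)*T = -4*(-13)*(5/3) = 52*(5/3) = 260/3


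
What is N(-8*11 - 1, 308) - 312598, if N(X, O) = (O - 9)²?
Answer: -223197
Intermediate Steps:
N(X, O) = (-9 + O)²
N(-8*11 - 1, 308) - 312598 = (-9 + 308)² - 312598 = 299² - 312598 = 89401 - 312598 = -223197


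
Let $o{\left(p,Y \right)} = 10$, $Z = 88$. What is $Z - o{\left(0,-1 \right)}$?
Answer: $78$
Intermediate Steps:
$Z - o{\left(0,-1 \right)} = 88 - 10 = 78$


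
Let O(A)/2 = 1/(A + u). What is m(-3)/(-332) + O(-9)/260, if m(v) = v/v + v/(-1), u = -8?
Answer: -2293/183430 ≈ -0.012501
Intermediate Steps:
O(A) = 2/(-8 + A) (O(A) = 2/(A - 8) = 2/(-8 + A))
m(v) = 1 - v (m(v) = 1 + v*(-1) = 1 - v)
m(-3)/(-332) + O(-9)/260 = (1 - 1*(-3))/(-332) + (2/(-8 - 9))/260 = (1 + 3)*(-1/332) + (2/(-17))*(1/260) = 4*(-1/332) + (2*(-1/17))*(1/260) = -1/83 - 2/17*1/260 = -1/83 - 1/2210 = -2293/183430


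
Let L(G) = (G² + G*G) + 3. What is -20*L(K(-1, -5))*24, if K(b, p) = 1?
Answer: -2400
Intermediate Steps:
L(G) = 3 + 2*G² (L(G) = (G² + G²) + 3 = 2*G² + 3 = 3 + 2*G²)
-20*L(K(-1, -5))*24 = -20*(3 + 2*1²)*24 = -20*(3 + 2*1)*24 = -20*(3 + 2)*24 = -20*5*24 = -100*24 = -2400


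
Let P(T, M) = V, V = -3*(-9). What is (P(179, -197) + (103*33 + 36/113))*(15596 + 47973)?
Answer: 24612264006/113 ≈ 2.1781e+8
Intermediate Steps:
V = 27
P(T, M) = 27
(P(179, -197) + (103*33 + 36/113))*(15596 + 47973) = (27 + (103*33 + 36/113))*(15596 + 47973) = (27 + (3399 + 36*(1/113)))*63569 = (27 + (3399 + 36/113))*63569 = (27 + 384123/113)*63569 = (387174/113)*63569 = 24612264006/113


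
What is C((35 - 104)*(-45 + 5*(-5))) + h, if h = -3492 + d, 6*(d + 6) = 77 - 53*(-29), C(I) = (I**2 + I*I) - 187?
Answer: 46654384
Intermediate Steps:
C(I) = -187 + 2*I**2 (C(I) = (I**2 + I**2) - 187 = 2*I**2 - 187 = -187 + 2*I**2)
d = 263 (d = -6 + (77 - 53*(-29))/6 = -6 + (77 + 1537)/6 = -6 + (1/6)*1614 = -6 + 269 = 263)
h = -3229 (h = -3492 + 263 = -3229)
C((35 - 104)*(-45 + 5*(-5))) + h = (-187 + 2*((35 - 104)*(-45 + 5*(-5)))**2) - 3229 = (-187 + 2*(-69*(-45 - 25))**2) - 3229 = (-187 + 2*(-69*(-70))**2) - 3229 = (-187 + 2*4830**2) - 3229 = (-187 + 2*23328900) - 3229 = (-187 + 46657800) - 3229 = 46657613 - 3229 = 46654384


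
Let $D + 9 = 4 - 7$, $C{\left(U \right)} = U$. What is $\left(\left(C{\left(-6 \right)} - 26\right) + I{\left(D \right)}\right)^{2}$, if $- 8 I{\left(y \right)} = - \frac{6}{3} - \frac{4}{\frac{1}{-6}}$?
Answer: $\frac{19321}{16} \approx 1207.6$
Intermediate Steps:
$D = -12$ ($D = -9 + \left(4 - 7\right) = -9 - 3 = -12$)
$I{\left(y \right)} = - \frac{11}{4}$ ($I{\left(y \right)} = - \frac{- \frac{6}{3} - \frac{4}{\frac{1}{-6}}}{8} = - \frac{\left(-6\right) \frac{1}{3} - \frac{4}{- \frac{1}{6}}}{8} = - \frac{-2 - -24}{8} = - \frac{-2 + 24}{8} = \left(- \frac{1}{8}\right) 22 = - \frac{11}{4}$)
$\left(\left(C{\left(-6 \right)} - 26\right) + I{\left(D \right)}\right)^{2} = \left(\left(-6 - 26\right) - \frac{11}{4}\right)^{2} = \left(-32 - \frac{11}{4}\right)^{2} = \left(- \frac{139}{4}\right)^{2} = \frac{19321}{16}$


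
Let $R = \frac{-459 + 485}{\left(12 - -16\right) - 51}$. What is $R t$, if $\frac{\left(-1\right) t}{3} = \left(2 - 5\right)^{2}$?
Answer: $\frac{702}{23} \approx 30.522$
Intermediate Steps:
$R = - \frac{26}{23}$ ($R = \frac{26}{\left(12 + 16\right) - 51} = \frac{26}{28 - 51} = \frac{26}{-23} = 26 \left(- \frac{1}{23}\right) = - \frac{26}{23} \approx -1.1304$)
$t = -27$ ($t = - 3 \left(2 - 5\right)^{2} = - 3 \left(-3\right)^{2} = \left(-3\right) 9 = -27$)
$R t = \left(- \frac{26}{23}\right) \left(-27\right) = \frac{702}{23}$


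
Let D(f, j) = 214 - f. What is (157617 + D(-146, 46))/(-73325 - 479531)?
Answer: -157977/552856 ≈ -0.28575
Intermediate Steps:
(157617 + D(-146, 46))/(-73325 - 479531) = (157617 + (214 - 1*(-146)))/(-73325 - 479531) = (157617 + (214 + 146))/(-552856) = (157617 + 360)*(-1/552856) = 157977*(-1/552856) = -157977/552856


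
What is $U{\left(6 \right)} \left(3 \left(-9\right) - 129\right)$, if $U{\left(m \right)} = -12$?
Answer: $1872$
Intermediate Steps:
$U{\left(6 \right)} \left(3 \left(-9\right) - 129\right) = - 12 \left(3 \left(-9\right) - 129\right) = - 12 \left(-27 - 129\right) = \left(-12\right) \left(-156\right) = 1872$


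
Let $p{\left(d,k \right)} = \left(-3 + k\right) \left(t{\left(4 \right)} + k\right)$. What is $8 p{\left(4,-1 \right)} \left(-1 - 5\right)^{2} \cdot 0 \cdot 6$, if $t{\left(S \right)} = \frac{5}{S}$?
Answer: $0$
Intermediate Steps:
$p{\left(d,k \right)} = \left(-3 + k\right) \left(\frac{5}{4} + k\right)$
$8 p{\left(4,-1 \right)} \left(-1 - 5\right)^{2} \cdot 0 \cdot 6 = 8 \left(- \frac{15}{4} + \left(-1\right)^{2} - - \frac{7}{4}\right) \left(-1 - 5\right)^{2} \cdot 0 \cdot 6 = 8 \left(- \frac{15}{4} + 1 + \frac{7}{4}\right) \left(-6\right)^{2} \cdot 0 \cdot 6 = 8 \left(-1\right) 36 \cdot 0 \cdot 6 = - 8 \cdot 0 \cdot 6 = \left(-8\right) 0 = 0$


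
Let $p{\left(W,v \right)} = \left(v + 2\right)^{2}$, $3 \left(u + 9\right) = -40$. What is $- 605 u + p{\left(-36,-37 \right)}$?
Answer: $\frac{44210}{3} \approx 14737.0$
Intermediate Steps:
$u = - \frac{67}{3}$ ($u = -9 + \frac{1}{3} \left(-40\right) = -9 - \frac{40}{3} = - \frac{67}{3} \approx -22.333$)
$p{\left(W,v \right)} = \left(2 + v\right)^{2}$
$- 605 u + p{\left(-36,-37 \right)} = \left(-605\right) \left(- \frac{67}{3}\right) + \left(2 - 37\right)^{2} = \frac{40535}{3} + \left(-35\right)^{2} = \frac{40535}{3} + 1225 = \frac{44210}{3}$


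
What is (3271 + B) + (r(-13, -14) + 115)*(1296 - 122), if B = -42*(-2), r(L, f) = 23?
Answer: 165367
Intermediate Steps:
B = 84
(3271 + B) + (r(-13, -14) + 115)*(1296 - 122) = (3271 + 84) + (23 + 115)*(1296 - 122) = 3355 + 138*1174 = 3355 + 162012 = 165367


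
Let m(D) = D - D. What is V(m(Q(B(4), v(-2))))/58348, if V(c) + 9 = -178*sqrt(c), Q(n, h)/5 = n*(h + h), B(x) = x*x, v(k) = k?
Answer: -9/58348 ≈ -0.00015425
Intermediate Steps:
B(x) = x**2
Q(n, h) = 10*h*n (Q(n, h) = 5*(n*(h + h)) = 5*(n*(2*h)) = 5*(2*h*n) = 10*h*n)
m(D) = 0
V(c) = -9 - 178*sqrt(c)
V(m(Q(B(4), v(-2))))/58348 = (-9 - 178*sqrt(0))/58348 = (-9 - 178*0)*(1/58348) = (-9 + 0)*(1/58348) = -9*1/58348 = -9/58348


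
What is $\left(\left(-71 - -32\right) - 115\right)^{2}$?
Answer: $23716$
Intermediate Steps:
$\left(\left(-71 - -32\right) - 115\right)^{2} = \left(\left(-71 + 32\right) - 115\right)^{2} = \left(-39 - 115\right)^{2} = \left(-154\right)^{2} = 23716$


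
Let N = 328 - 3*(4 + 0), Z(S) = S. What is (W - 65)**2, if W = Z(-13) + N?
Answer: 56644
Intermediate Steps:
N = 316 (N = 328 - 3*4 = 328 - 1*12 = 328 - 12 = 316)
W = 303 (W = -13 + 316 = 303)
(W - 65)**2 = (303 - 65)**2 = 238**2 = 56644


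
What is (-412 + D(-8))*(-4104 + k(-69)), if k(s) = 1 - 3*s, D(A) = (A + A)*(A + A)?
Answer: 607776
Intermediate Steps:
D(A) = 4*A² (D(A) = (2*A)*(2*A) = 4*A²)
(-412 + D(-8))*(-4104 + k(-69)) = (-412 + 4*(-8)²)*(-4104 + (1 - 3*(-69))) = (-412 + 4*64)*(-4104 + (1 + 207)) = (-412 + 256)*(-4104 + 208) = -156*(-3896) = 607776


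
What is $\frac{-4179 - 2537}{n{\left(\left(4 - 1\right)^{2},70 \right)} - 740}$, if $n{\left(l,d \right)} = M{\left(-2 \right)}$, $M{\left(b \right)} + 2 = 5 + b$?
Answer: $\frac{6716}{739} \approx 9.088$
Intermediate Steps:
$M{\left(b \right)} = 3 + b$ ($M{\left(b \right)} = -2 + \left(5 + b\right) = 3 + b$)
$n{\left(l,d \right)} = 1$ ($n{\left(l,d \right)} = 3 - 2 = 1$)
$\frac{-4179 - 2537}{n{\left(\left(4 - 1\right)^{2},70 \right)} - 740} = \frac{-4179 - 2537}{1 - 740} = - \frac{6716}{-739} = \left(-6716\right) \left(- \frac{1}{739}\right) = \frac{6716}{739}$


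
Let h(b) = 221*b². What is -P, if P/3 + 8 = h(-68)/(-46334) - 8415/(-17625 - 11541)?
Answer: 20112985503/225229574 ≈ 89.300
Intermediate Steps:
P = -20112985503/225229574 (P = -24 + 3*((221*(-68)²)/(-46334) - 8415/(-17625 - 11541)) = -24 + 3*((221*4624)*(-1/46334) - 8415/(-29166)) = -24 + 3*(1021904*(-1/46334) - 8415*(-1/29166)) = -24 + 3*(-510952/23167 + 2805/9722) = -24 + 3*(-4902491909/225229574) = -24 - 14707475727/225229574 = -20112985503/225229574 ≈ -89.300)
-P = -1*(-20112985503/225229574) = 20112985503/225229574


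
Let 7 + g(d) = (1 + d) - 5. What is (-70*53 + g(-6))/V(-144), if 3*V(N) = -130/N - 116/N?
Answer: -268344/41 ≈ -6545.0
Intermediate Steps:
V(N) = -82/N (V(N) = (-130/N - 116/N)/3 = (-246/N)/3 = -82/N)
g(d) = -11 + d (g(d) = -7 + ((1 + d) - 5) = -7 + (-4 + d) = -11 + d)
(-70*53 + g(-6))/V(-144) = (-70*53 + (-11 - 6))/((-82/(-144))) = (-3710 - 17)/((-82*(-1/144))) = -3727/41/72 = -3727*72/41 = -268344/41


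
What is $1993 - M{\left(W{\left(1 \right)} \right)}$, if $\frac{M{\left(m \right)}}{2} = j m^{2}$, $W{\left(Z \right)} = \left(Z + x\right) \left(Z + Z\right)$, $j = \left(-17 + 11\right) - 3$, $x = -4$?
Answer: $2641$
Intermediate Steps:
$j = -9$ ($j = -6 - 3 = -9$)
$W{\left(Z \right)} = 2 Z \left(-4 + Z\right)$ ($W{\left(Z \right)} = \left(Z - 4\right) \left(Z + Z\right) = \left(-4 + Z\right) 2 Z = 2 Z \left(-4 + Z\right)$)
$M{\left(m \right)} = - 18 m^{2}$ ($M{\left(m \right)} = 2 \left(- 9 m^{2}\right) = - 18 m^{2}$)
$1993 - M{\left(W{\left(1 \right)} \right)} = 1993 - - 18 \left(2 \cdot 1 \left(-4 + 1\right)\right)^{2} = 1993 - - 18 \left(2 \cdot 1 \left(-3\right)\right)^{2} = 1993 - - 18 \left(-6\right)^{2} = 1993 - \left(-18\right) 36 = 1993 - -648 = 1993 + 648 = 2641$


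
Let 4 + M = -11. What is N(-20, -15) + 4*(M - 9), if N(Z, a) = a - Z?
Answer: -91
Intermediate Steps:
M = -15 (M = -4 - 11 = -15)
N(-20, -15) + 4*(M - 9) = (-15 - 1*(-20)) + 4*(-15 - 9) = (-15 + 20) + 4*(-24) = 5 - 96 = -91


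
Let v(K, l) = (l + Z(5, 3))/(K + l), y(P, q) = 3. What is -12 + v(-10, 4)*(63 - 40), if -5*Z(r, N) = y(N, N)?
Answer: -751/30 ≈ -25.033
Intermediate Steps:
Z(r, N) = -⅗ (Z(r, N) = -⅕*3 = -⅗)
v(K, l) = (-⅗ + l)/(K + l) (v(K, l) = (l - ⅗)/(K + l) = (-⅗ + l)/(K + l))
-12 + v(-10, 4)*(63 - 40) = -12 + ((-⅗ + 4)/(-10 + 4))*(63 - 40) = -12 + ((17/5)/(-6))*23 = -12 - ⅙*17/5*23 = -12 - 17/30*23 = -12 - 391/30 = -751/30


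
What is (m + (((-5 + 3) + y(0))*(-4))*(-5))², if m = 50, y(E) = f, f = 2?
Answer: 2500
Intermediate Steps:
y(E) = 2
(m + (((-5 + 3) + y(0))*(-4))*(-5))² = (50 + (((-5 + 3) + 2)*(-4))*(-5))² = (50 + ((-2 + 2)*(-4))*(-5))² = (50 + (0*(-4))*(-5))² = (50 + 0*(-5))² = (50 + 0)² = 50² = 2500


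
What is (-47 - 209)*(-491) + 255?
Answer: 125951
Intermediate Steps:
(-47 - 209)*(-491) + 255 = -256*(-491) + 255 = 125696 + 255 = 125951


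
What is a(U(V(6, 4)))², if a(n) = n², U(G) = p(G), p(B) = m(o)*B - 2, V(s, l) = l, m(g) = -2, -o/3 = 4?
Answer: 10000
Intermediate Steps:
o = -12 (o = -3*4 = -12)
p(B) = -2 - 2*B (p(B) = -2*B - 2 = -2 - 2*B)
U(G) = -2 - 2*G
a(U(V(6, 4)))² = ((-2 - 2*4)²)² = ((-2 - 8)²)² = ((-10)²)² = 100² = 10000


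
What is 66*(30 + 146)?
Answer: 11616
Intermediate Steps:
66*(30 + 146) = 66*176 = 11616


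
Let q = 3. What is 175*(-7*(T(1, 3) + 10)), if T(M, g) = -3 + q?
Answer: -12250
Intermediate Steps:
T(M, g) = 0 (T(M, g) = -3 + 3 = 0)
175*(-7*(T(1, 3) + 10)) = 175*(-7*(0 + 10)) = 175*(-7*10) = 175*(-70) = -12250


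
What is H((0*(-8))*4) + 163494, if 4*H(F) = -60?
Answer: 163479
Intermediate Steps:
H(F) = -15 (H(F) = (1/4)*(-60) = -15)
H((0*(-8))*4) + 163494 = -15 + 163494 = 163479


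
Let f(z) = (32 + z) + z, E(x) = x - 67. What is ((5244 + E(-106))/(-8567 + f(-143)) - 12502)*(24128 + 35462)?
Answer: -6571895842670/8821 ≈ -7.4503e+8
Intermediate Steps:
E(x) = -67 + x
f(z) = 32 + 2*z
((5244 + E(-106))/(-8567 + f(-143)) - 12502)*(24128 + 35462) = ((5244 + (-67 - 106))/(-8567 + (32 + 2*(-143))) - 12502)*(24128 + 35462) = ((5244 - 173)/(-8567 + (32 - 286)) - 12502)*59590 = (5071/(-8567 - 254) - 12502)*59590 = (5071/(-8821) - 12502)*59590 = (5071*(-1/8821) - 12502)*59590 = (-5071/8821 - 12502)*59590 = -110285213/8821*59590 = -6571895842670/8821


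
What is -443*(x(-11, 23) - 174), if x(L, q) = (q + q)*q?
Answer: -391612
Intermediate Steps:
x(L, q) = 2*q² (x(L, q) = (2*q)*q = 2*q²)
-443*(x(-11, 23) - 174) = -443*(2*23² - 174) = -443*(2*529 - 174) = -443*(1058 - 174) = -443*884 = -391612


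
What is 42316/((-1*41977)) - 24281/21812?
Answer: -1942240129/915602324 ≈ -2.1213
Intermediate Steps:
42316/((-1*41977)) - 24281/21812 = 42316/(-41977) - 24281*1/21812 = 42316*(-1/41977) - 24281/21812 = -42316/41977 - 24281/21812 = -1942240129/915602324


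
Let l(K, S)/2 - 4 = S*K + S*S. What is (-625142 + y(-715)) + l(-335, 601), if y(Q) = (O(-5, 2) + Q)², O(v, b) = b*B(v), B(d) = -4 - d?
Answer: 202967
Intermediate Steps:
O(v, b) = b*(-4 - v)
l(K, S) = 8 + 2*S² + 2*K*S (l(K, S) = 8 + 2*(S*K + S*S) = 8 + 2*(K*S + S²) = 8 + 2*(S² + K*S) = 8 + (2*S² + 2*K*S) = 8 + 2*S² + 2*K*S)
y(Q) = (2 + Q)² (y(Q) = (-1*2*(4 - 5) + Q)² = (-1*2*(-1) + Q)² = (2 + Q)²)
(-625142 + y(-715)) + l(-335, 601) = (-625142 + (2 - 715)²) + (8 + 2*601² + 2*(-335)*601) = (-625142 + (-713)²) + (8 + 2*361201 - 402670) = (-625142 + 508369) + (8 + 722402 - 402670) = -116773 + 319740 = 202967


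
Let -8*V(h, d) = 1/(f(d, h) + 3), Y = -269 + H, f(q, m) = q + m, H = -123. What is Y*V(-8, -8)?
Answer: -49/13 ≈ -3.7692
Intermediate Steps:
f(q, m) = m + q
Y = -392 (Y = -269 - 123 = -392)
V(h, d) = -1/(8*(3 + d + h)) (V(h, d) = -1/(8*((h + d) + 3)) = -1/(8*((d + h) + 3)) = -1/(8*(3 + d + h)))
Y*V(-8, -8) = -(-392)/(24 + 8*(-8) + 8*(-8)) = -(-392)/(24 - 64 - 64) = -(-392)/(-104) = -(-392)*(-1)/104 = -392*1/104 = -49/13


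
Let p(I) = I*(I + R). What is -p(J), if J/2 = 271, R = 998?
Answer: -834680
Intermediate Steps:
J = 542 (J = 2*271 = 542)
p(I) = I*(998 + I) (p(I) = I*(I + 998) = I*(998 + I))
-p(J) = -542*(998 + 542) = -542*1540 = -1*834680 = -834680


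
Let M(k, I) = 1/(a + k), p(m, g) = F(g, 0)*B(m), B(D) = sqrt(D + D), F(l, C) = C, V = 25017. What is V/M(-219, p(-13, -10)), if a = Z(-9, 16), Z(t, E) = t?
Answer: -5703876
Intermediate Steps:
a = -9
B(D) = sqrt(2)*sqrt(D) (B(D) = sqrt(2*D) = sqrt(2)*sqrt(D))
p(m, g) = 0 (p(m, g) = 0*(sqrt(2)*sqrt(m)) = 0)
M(k, I) = 1/(-9 + k)
V/M(-219, p(-13, -10)) = 25017/(1/(-9 - 219)) = 25017/(1/(-228)) = 25017/(-1/228) = 25017*(-228) = -5703876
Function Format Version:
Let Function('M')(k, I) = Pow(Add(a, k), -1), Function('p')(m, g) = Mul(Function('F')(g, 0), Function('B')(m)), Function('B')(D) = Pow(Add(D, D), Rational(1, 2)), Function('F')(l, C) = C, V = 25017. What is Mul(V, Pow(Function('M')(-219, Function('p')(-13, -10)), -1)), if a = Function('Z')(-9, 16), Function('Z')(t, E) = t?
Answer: -5703876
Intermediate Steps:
a = -9
Function('B')(D) = Mul(Pow(2, Rational(1, 2)), Pow(D, Rational(1, 2))) (Function('B')(D) = Pow(Mul(2, D), Rational(1, 2)) = Mul(Pow(2, Rational(1, 2)), Pow(D, Rational(1, 2))))
Function('p')(m, g) = 0 (Function('p')(m, g) = Mul(0, Mul(Pow(2, Rational(1, 2)), Pow(m, Rational(1, 2)))) = 0)
Function('M')(k, I) = Pow(Add(-9, k), -1)
Mul(V, Pow(Function('M')(-219, Function('p')(-13, -10)), -1)) = Mul(25017, Pow(Pow(Add(-9, -219), -1), -1)) = Mul(25017, Pow(Pow(-228, -1), -1)) = Mul(25017, Pow(Rational(-1, 228), -1)) = Mul(25017, -228) = -5703876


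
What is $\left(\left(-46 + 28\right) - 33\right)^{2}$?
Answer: $2601$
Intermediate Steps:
$\left(\left(-46 + 28\right) - 33\right)^{2} = \left(-18 - 33\right)^{2} = \left(-51\right)^{2} = 2601$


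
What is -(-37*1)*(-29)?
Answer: -1073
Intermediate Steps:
-(-37*1)*(-29) = -(-37)*(-29) = -1*1073 = -1073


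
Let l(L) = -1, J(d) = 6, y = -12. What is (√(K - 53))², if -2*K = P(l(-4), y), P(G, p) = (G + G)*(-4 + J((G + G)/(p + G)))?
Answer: -51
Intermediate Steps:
P(G, p) = 4*G (P(G, p) = (G + G)*(-4 + 6) = (2*G)*2 = 4*G)
K = 2 (K = -2*(-1) = -½*(-4) = 2)
(√(K - 53))² = (√(2 - 53))² = (√(-51))² = (I*√51)² = -51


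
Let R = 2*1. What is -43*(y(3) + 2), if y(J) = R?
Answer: -172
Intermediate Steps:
R = 2
y(J) = 2
-43*(y(3) + 2) = -43*(2 + 2) = -43*4 = -172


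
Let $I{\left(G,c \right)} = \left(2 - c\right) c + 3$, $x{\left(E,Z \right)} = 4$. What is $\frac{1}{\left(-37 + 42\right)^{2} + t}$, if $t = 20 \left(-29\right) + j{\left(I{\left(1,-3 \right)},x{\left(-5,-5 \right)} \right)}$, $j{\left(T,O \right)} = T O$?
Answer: $- \frac{1}{603} \approx -0.0016584$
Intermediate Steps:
$I{\left(G,c \right)} = 3 + c \left(2 - c\right)$ ($I{\left(G,c \right)} = c \left(2 - c\right) + 3 = 3 + c \left(2 - c\right)$)
$j{\left(T,O \right)} = O T$
$t = -628$ ($t = 20 \left(-29\right) + 4 \left(3 - \left(-3\right)^{2} + 2 \left(-3\right)\right) = -580 + 4 \left(3 - 9 - 6\right) = -580 + 4 \left(-12\right) = -580 - 48 = -628$)
$\frac{1}{\left(-37 + 42\right)^{2} + t} = \frac{1}{\left(-37 + 42\right)^{2} - 628} = \frac{1}{5^{2} - 628} = \frac{1}{25 - 628} = \frac{1}{-603} = - \frac{1}{603}$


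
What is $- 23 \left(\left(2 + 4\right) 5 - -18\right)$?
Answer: $-1104$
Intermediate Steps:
$- 23 \left(\left(2 + 4\right) 5 - -18\right) = - 23 \left(6 \cdot 5 + 18\right) = - 23 \left(30 + 18\right) = \left(-23\right) 48 = -1104$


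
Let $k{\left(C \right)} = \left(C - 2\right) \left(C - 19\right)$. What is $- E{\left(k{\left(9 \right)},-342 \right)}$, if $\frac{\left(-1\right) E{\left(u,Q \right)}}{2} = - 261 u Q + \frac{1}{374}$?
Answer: $- \frac{2336879159}{187} \approx -1.2497 \cdot 10^{7}$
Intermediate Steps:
$k{\left(C \right)} = \left(-19 + C\right) \left(-2 + C\right)$ ($k{\left(C \right)} = \left(-2 + C\right) \left(-19 + C\right) = \left(-19 + C\right) \left(-2 + C\right)$)
$E{\left(u,Q \right)} = - \frac{1}{187} + 522 Q u$ ($E{\left(u,Q \right)} = - 2 \left(- 261 u Q + \frac{1}{374}\right) = - 2 \left(- 261 Q u + \frac{1}{374}\right) = - 2 \left(\frac{1}{374} - 261 Q u\right) = - \frac{1}{187} + 522 Q u$)
$- E{\left(k{\left(9 \right)},-342 \right)} = - (- \frac{1}{187} + 522 \left(-342\right) \left(38 + 9^{2} - 189\right)) = - (- \frac{1}{187} + 522 \left(-342\right) \left(38 + 81 - 189\right)) = - (- \frac{1}{187} + 522 \left(-342\right) \left(-70\right)) = - (- \frac{1}{187} + 12496680) = \left(-1\right) \frac{2336879159}{187} = - \frac{2336879159}{187}$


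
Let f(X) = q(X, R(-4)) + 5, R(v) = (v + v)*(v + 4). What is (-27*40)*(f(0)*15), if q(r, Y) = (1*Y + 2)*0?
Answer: -81000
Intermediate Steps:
R(v) = 2*v*(4 + v) (R(v) = (2*v)*(4 + v) = 2*v*(4 + v))
q(r, Y) = 0 (q(r, Y) = (Y + 2)*0 = (2 + Y)*0 = 0)
f(X) = 5 (f(X) = 0 + 5 = 5)
(-27*40)*(f(0)*15) = (-27*40)*(5*15) = -1080*75 = -81000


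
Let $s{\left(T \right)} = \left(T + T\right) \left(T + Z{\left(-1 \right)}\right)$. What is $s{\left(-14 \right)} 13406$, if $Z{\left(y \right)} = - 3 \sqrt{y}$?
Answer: $5255152 + 1126104 i \approx 5.2552 \cdot 10^{6} + 1.1261 \cdot 10^{6} i$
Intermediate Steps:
$s{\left(T \right)} = 2 T \left(T - 3 i\right)$ ($s{\left(T \right)} = \left(T + T\right) \left(T - 3 \sqrt{-1}\right) = 2 T \left(T - 3 i\right)$)
$s{\left(-14 \right)} 13406 = 2 \left(-14\right) \left(-14 - 3 i\right) 13406 = \left(392 + 84 i\right) 13406 = 5255152 + 1126104 i$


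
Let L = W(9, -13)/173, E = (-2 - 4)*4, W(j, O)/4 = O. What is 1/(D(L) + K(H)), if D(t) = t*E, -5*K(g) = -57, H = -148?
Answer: 865/16101 ≈ 0.053723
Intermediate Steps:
K(g) = 57/5 (K(g) = -⅕*(-57) = 57/5)
W(j, O) = 4*O
E = -24 (E = -6*4 = -24)
L = -52/173 (L = (4*(-13))/173 = -52*1/173 = -52/173 ≈ -0.30058)
D(t) = -24*t (D(t) = t*(-24) = -24*t)
1/(D(L) + K(H)) = 1/(-24*(-52/173) + 57/5) = 1/(1248/173 + 57/5) = 1/(16101/865) = 865/16101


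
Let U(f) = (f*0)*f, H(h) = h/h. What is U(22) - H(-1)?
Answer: -1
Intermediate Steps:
H(h) = 1
U(f) = 0 (U(f) = 0*f = 0)
U(22) - H(-1) = 0 - 1*1 = 0 - 1 = -1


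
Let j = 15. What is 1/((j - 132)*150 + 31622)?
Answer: 1/14072 ≈ 7.1063e-5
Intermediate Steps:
1/((j - 132)*150 + 31622) = 1/((15 - 132)*150 + 31622) = 1/(-117*150 + 31622) = 1/(-17550 + 31622) = 1/14072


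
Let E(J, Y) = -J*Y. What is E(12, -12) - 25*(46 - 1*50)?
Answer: 244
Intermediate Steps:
E(J, Y) = -J*Y
E(12, -12) - 25*(46 - 1*50) = -1*12*(-12) - 25*(46 - 1*50) = 144 - 25*(46 - 50) = 144 - 25*(-4) = 144 + 100 = 244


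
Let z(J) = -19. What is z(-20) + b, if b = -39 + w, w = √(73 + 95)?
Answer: -58 + 2*√42 ≈ -45.039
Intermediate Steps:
w = 2*√42 (w = √168 = 2*√42 ≈ 12.961)
b = -39 + 2*√42 ≈ -26.039
z(-20) + b = -19 + (-39 + 2*√42) = -58 + 2*√42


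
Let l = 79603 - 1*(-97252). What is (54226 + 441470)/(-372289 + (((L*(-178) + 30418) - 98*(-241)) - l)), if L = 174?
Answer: -10327/10960 ≈ -0.94224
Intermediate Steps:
l = 176855 (l = 79603 + 97252 = 176855)
(54226 + 441470)/(-372289 + (((L*(-178) + 30418) - 98*(-241)) - l)) = (54226 + 441470)/(-372289 + (((174*(-178) + 30418) - 98*(-241)) - 1*176855)) = 495696/(-372289 + (((-30972 + 30418) + 23618) - 176855)) = 495696/(-372289 + ((-554 + 23618) - 176855)) = 495696/(-372289 + (23064 - 176855)) = 495696/(-372289 - 153791) = 495696/(-526080) = 495696*(-1/526080) = -10327/10960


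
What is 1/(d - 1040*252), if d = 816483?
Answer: 1/554403 ≈ 1.8037e-6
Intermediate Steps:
1/(d - 1040*252) = 1/(816483 - 1040*252) = 1/(816483 - 262080) = 1/554403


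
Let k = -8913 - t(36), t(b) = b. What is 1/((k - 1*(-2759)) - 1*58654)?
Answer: -1/64844 ≈ -1.5422e-5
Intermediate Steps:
k = -8949 (k = -8913 - 1*36 = -8913 - 36 = -8949)
1/((k - 1*(-2759)) - 1*58654) = 1/((-8949 - 1*(-2759)) - 1*58654) = 1/((-8949 + 2759) - 58654) = 1/(-6190 - 58654) = 1/(-64844) = -1/64844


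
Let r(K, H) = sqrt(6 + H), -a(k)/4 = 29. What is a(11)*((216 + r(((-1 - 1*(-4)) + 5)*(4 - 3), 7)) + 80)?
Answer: -34336 - 116*sqrt(13) ≈ -34754.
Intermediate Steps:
a(k) = -116 (a(k) = -4*29 = -116)
a(11)*((216 + r(((-1 - 1*(-4)) + 5)*(4 - 3), 7)) + 80) = -116*((216 + sqrt(6 + 7)) + 80) = -116*((216 + sqrt(13)) + 80) = -116*(296 + sqrt(13)) = -34336 - 116*sqrt(13)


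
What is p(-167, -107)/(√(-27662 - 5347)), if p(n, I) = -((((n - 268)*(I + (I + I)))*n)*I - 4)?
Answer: 2495137811*I*√33009/33009 ≈ 1.3733e+7*I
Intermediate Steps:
p(n, I) = 4 - 3*n*I²*(-268 + n) (p(n, I) = -((((-268 + n)*(I + 2*I))*n)*I - 4) = -((((-268 + n)*(3*I))*n)*I - 4) = -(((3*I*(-268 + n))*n)*I - 4) = -((3*I*n*(-268 + n))*I - 4) = -(3*n*I²*(-268 + n) - 4) = -(-4 + 3*n*I²*(-268 + n)) = 4 - 3*n*I²*(-268 + n))
p(-167, -107)/(√(-27662 - 5347)) = (4 - 3*(-107)²*(-167)² + 804*(-167)*(-107)²)/(√(-27662 - 5347)) = (4 - 3*11449*27889 + 804*(-167)*11449)/(√(-33009)) = (4 - 957903483 - 1537234332)/((I*√33009)) = -(-2495137811)*I*√33009/33009 = 2495137811*I*√33009/33009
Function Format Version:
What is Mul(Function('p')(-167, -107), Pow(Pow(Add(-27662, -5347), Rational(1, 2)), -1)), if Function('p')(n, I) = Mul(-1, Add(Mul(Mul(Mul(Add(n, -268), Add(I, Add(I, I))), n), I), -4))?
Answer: Mul(Rational(2495137811, 33009), I, Pow(33009, Rational(1, 2))) ≈ Mul(1.3733e+7, I)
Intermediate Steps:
Function('p')(n, I) = Add(4, Mul(-3, n, Pow(I, 2), Add(-268, n))) (Function('p')(n, I) = Mul(-1, Add(Mul(Mul(Mul(Add(-268, n), Add(I, Mul(2, I))), n), I), -4)) = Mul(-1, Add(Mul(Mul(Mul(Add(-268, n), Mul(3, I)), n), I), -4)) = Mul(-1, Add(Mul(Mul(Mul(3, I, Add(-268, n)), n), I), -4)) = Mul(-1, Add(Mul(Mul(3, I, n, Add(-268, n)), I), -4)) = Mul(-1, Add(Mul(3, n, Pow(I, 2), Add(-268, n)), -4)) = Mul(-1, Add(-4, Mul(3, n, Pow(I, 2), Add(-268, n)))) = Add(4, Mul(-3, n, Pow(I, 2), Add(-268, n))))
Mul(Function('p')(-167, -107), Pow(Pow(Add(-27662, -5347), Rational(1, 2)), -1)) = Mul(Add(4, Mul(-3, Pow(-107, 2), Pow(-167, 2)), Mul(804, -167, Pow(-107, 2))), Pow(Pow(Add(-27662, -5347), Rational(1, 2)), -1)) = Mul(Add(4, Mul(-3, 11449, 27889), Mul(804, -167, 11449)), Pow(Pow(-33009, Rational(1, 2)), -1)) = Mul(Add(4, -957903483, -1537234332), Pow(Mul(I, Pow(33009, Rational(1, 2))), -1)) = Mul(-2495137811, Mul(Rational(-1, 33009), I, Pow(33009, Rational(1, 2)))) = Mul(Rational(2495137811, 33009), I, Pow(33009, Rational(1, 2)))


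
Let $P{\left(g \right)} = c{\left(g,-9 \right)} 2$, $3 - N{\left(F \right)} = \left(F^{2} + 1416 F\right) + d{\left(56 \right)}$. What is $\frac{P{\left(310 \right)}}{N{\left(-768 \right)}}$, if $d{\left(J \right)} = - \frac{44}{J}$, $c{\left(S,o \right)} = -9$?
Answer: $- \frac{252}{6967349} \approx -3.6169 \cdot 10^{-5}$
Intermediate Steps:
$N{\left(F \right)} = \frac{53}{14} - F^{2} - 1416 F$ ($N{\left(F \right)} = 3 - \left(\left(F^{2} + 1416 F\right) - \frac{44}{56}\right) = 3 - \left(\left(F^{2} + 1416 F\right) - \frac{11}{14}\right) = 3 - \left(- \frac{11}{14} + F^{2} + 1416 F\right) = \frac{53}{14} - F^{2} - 1416 F$)
$P{\left(g \right)} = -18$ ($P{\left(g \right)} = \left(-9\right) 2 = -18$)
$\frac{P{\left(310 \right)}}{N{\left(-768 \right)}} = - \frac{18}{\frac{53}{14} - \left(-768\right)^{2} - -1087488} = - \frac{18}{\frac{53}{14} - 589824 + 1087488} = - \frac{18}{\frac{6967349}{14}} = \left(-18\right) \frac{14}{6967349} = - \frac{252}{6967349}$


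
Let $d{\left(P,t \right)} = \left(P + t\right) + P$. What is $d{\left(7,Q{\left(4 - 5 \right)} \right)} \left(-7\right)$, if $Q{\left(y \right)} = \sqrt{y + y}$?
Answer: $-98 - 7 i \sqrt{2} \approx -98.0 - 9.8995 i$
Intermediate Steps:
$Q{\left(y \right)} = \sqrt{2} \sqrt{y}$ ($Q{\left(y \right)} = \sqrt{2 y} = \sqrt{2} \sqrt{y}$)
$d{\left(P,t \right)} = t + 2 P$
$d{\left(7,Q{\left(4 - 5 \right)} \right)} \left(-7\right) = \left(\sqrt{2} \sqrt{4 - 5} + 2 \cdot 7\right) \left(-7\right) = \left(\sqrt{2} \sqrt{4 - 5} + 14\right) \left(-7\right) = \left(\sqrt{2} \sqrt{-1} + 14\right) \left(-7\right) = \left(\sqrt{2} i + 14\right) \left(-7\right) = \left(i \sqrt{2} + 14\right) \left(-7\right) = \left(14 + i \sqrt{2}\right) \left(-7\right) = -98 - 7 i \sqrt{2}$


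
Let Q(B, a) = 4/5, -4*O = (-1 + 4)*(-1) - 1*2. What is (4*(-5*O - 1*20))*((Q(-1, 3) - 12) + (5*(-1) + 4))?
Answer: 1281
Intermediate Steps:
O = 5/4 (O = -((-1 + 4)*(-1) - 1*2)/4 = -(3*(-1) - 2)/4 = -(-3 - 2)/4 = -¼*(-5) = 5/4 ≈ 1.2500)
Q(B, a) = ⅘ (Q(B, a) = 4*(⅕) = ⅘)
(4*(-5*O - 1*20))*((Q(-1, 3) - 12) + (5*(-1) + 4)) = (4*(-5*5/4 - 1*20))*((⅘ - 12) + (5*(-1) + 4)) = (4*(-25/4 - 20))*(-56/5 + (-5 + 4)) = (4*(-105/4))*(-56/5 - 1) = -105*(-61/5) = 1281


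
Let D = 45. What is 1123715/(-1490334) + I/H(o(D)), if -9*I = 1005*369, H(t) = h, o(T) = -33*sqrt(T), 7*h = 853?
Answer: -430823016185/1271254902 ≈ -338.90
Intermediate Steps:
h = 853/7 (h = (1/7)*853 = 853/7 ≈ 121.86)
H(t) = 853/7
I = -41205 (I = -335*369/3 = -1/9*370845 = -41205)
1123715/(-1490334) + I/H(o(D)) = 1123715/(-1490334) - 41205/853/7 = 1123715*(-1/1490334) - 41205*7/853 = -1123715/1490334 - 288435/853 = -430823016185/1271254902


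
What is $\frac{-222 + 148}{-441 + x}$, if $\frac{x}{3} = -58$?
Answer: $\frac{74}{615} \approx 0.12033$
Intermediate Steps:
$x = -174$ ($x = 3 \left(-58\right) = -174$)
$\frac{-222 + 148}{-441 + x} = \frac{-222 + 148}{-441 - 174} = - \frac{74}{-615} = \left(-74\right) \left(- \frac{1}{615}\right) = \frac{74}{615}$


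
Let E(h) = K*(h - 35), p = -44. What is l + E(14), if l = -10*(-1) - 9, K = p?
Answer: 925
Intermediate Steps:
K = -44
E(h) = 1540 - 44*h (E(h) = -44*(h - 35) = -44*(-35 + h) = 1540 - 44*h)
l = 1 (l = 10 - 9 = 1)
l + E(14) = 1 + (1540 - 44*14) = 1 + (1540 - 616) = 1 + 924 = 925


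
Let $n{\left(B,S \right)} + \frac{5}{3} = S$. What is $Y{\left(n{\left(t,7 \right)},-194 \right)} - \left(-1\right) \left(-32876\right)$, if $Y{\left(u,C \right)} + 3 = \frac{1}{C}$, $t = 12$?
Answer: $- \frac{6378527}{194} \approx -32879.0$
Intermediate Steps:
$n{\left(B,S \right)} = - \frac{5}{3} + S$
$Y{\left(u,C \right)} = -3 + \frac{1}{C}$
$Y{\left(n{\left(t,7 \right)},-194 \right)} - \left(-1\right) \left(-32876\right) = \left(-3 + \frac{1}{-194}\right) - \left(-1\right) \left(-32876\right) = \left(-3 - \frac{1}{194}\right) - 32876 = - \frac{583}{194} - 32876 = - \frac{6378527}{194}$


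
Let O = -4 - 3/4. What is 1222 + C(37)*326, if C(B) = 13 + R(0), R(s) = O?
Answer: 7823/2 ≈ 3911.5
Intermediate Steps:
O = -19/4 (O = -4 - 3*¼ = -4 - ¾ = -19/4 ≈ -4.7500)
R(s) = -19/4
C(B) = 33/4 (C(B) = 13 - 19/4 = 33/4)
1222 + C(37)*326 = 1222 + (33/4)*326 = 1222 + 5379/2 = 7823/2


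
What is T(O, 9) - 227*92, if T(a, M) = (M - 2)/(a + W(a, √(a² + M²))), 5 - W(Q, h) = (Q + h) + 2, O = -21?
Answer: -3571171/171 - 7*√58/171 ≈ -20884.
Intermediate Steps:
W(Q, h) = 3 - Q - h (W(Q, h) = 5 - ((Q + h) + 2) = 5 - (2 + Q + h) = 5 + (-2 - Q - h) = 3 - Q - h)
T(a, M) = (-2 + M)/(3 - √(M² + a²)) (T(a, M) = (M - 2)/(a + (3 - a - √(a² + M²))) = (-2 + M)/(a + (3 - a - √(M² + a²))) = (-2 + M)/(3 - √(M² + a²)))
T(O, 9) - 227*92 = (2 - 1*9)/(-3 + √(9² + (-21)²)) - 227*92 = (2 - 9)/(-3 + √(81 + 441)) - 20884 = -7/(-3 + √522) - 20884 = -7/(-3 + 3*√58) - 20884 = -20884 - 7/(-3 + 3*√58)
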